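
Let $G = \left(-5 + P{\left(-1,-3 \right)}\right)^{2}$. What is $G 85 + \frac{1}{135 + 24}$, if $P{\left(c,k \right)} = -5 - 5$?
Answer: $\frac{3040876}{159} \approx 19125.0$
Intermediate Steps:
$P{\left(c,k \right)} = -10$
$G = 225$ ($G = \left(-5 - 10\right)^{2} = \left(-15\right)^{2} = 225$)
$G 85 + \frac{1}{135 + 24} = 225 \cdot 85 + \frac{1}{135 + 24} = 19125 + \frac{1}{159} = \frac{3040876}{159}$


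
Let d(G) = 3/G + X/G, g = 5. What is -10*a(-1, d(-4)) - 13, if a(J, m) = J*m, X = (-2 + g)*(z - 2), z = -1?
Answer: 2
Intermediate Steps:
X = -9 (X = (-2 + 5)*(-1 - 2) = 3*(-3) = -9)
d(G) = -6/G (d(G) = 3/G - 9/G = -6/G)
-10*a(-1, d(-4)) - 13 = -(-10)*(-6/(-4)) - 13 = -(-10)*(-6*(-¼)) - 13 = -(-10)*3/2 - 13 = -10*(-3/2) - 13 = 15 - 13 = 2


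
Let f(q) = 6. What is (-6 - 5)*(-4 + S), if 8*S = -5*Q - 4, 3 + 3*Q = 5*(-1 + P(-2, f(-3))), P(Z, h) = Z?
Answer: 33/4 ≈ 8.2500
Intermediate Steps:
Q = -6 (Q = -1 + (5*(-1 - 2))/3 = -1 + (5*(-3))/3 = -1 + (1/3)*(-15) = -1 - 5 = -6)
S = 13/4 (S = (-5*(-6) - 4)/8 = (30 - 4)/8 = (1/8)*26 = 13/4 ≈ 3.2500)
(-6 - 5)*(-4 + S) = (-6 - 5)*(-4 + 13/4) = -11*(-3/4) = 33/4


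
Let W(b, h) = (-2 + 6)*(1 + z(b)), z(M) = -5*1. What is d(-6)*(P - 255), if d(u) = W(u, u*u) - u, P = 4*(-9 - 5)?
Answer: 3110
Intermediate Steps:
z(M) = -5
P = -56 (P = 4*(-14) = -56)
W(b, h) = -16 (W(b, h) = (-2 + 6)*(1 - 5) = 4*(-4) = -16)
d(u) = -16 - u
d(-6)*(P - 255) = (-16 - 1*(-6))*(-56 - 255) = (-16 + 6)*(-311) = -10*(-311) = 3110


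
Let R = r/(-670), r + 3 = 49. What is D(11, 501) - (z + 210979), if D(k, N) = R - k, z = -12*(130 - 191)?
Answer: -70926893/335 ≈ -2.1172e+5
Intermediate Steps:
r = 46 (r = -3 + 49 = 46)
z = 732 (z = -12*(-61) = 732)
R = -23/335 (R = 46/(-670) = 46*(-1/670) = -23/335 ≈ -0.068657)
D(k, N) = -23/335 - k
D(11, 501) - (z + 210979) = (-23/335 - 1*11) - (732 + 210979) = (-23/335 - 11) - 1*211711 = -3708/335 - 211711 = -70926893/335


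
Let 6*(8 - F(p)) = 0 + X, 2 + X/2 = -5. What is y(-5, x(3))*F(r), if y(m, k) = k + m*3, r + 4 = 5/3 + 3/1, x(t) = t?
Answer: -124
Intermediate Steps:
X = -14 (X = -4 + 2*(-5) = -4 - 10 = -14)
r = ⅔ (r = -4 + (5/3 + 3/1) = -4 + (5*(⅓) + 3*1) = -4 + (5/3 + 3) = -4 + 14/3 = ⅔ ≈ 0.66667)
y(m, k) = k + 3*m
F(p) = 31/3 (F(p) = 8 - (0 - 14)/6 = 8 - ⅙*(-14) = 8 + 7/3 = 31/3)
y(-5, x(3))*F(r) = (3 + 3*(-5))*(31/3) = (3 - 15)*(31/3) = -12*31/3 = -124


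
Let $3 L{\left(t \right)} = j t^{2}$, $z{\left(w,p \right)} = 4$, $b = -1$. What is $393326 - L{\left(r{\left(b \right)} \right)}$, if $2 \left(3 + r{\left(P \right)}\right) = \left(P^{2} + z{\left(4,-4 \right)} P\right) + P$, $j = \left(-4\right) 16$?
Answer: $\frac{1181578}{3} \approx 3.9386 \cdot 10^{5}$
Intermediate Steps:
$j = -64$
$r{\left(P \right)} = -3 + \frac{P^{2}}{2} + \frac{5 P}{2}$ ($r{\left(P \right)} = -3 + \frac{\left(P^{2} + 4 P\right) + P}{2} = -3 + \frac{P^{2} + 5 P}{2} = -3 + \left(\frac{P^{2}}{2} + \frac{5 P}{2}\right) = -3 + \frac{P^{2}}{2} + \frac{5 P}{2}$)
$L{\left(t \right)} = - \frac{64 t^{2}}{3}$ ($L{\left(t \right)} = \frac{\left(-64\right) t^{2}}{3} = - \frac{64 t^{2}}{3}$)
$393326 - L{\left(r{\left(b \right)} \right)} = 393326 - - \frac{64 \left(-3 + \frac{\left(-1\right)^{2}}{2} + \frac{5}{2} \left(-1\right)\right)^{2}}{3} = 393326 - - \frac{64 \left(-3 + \frac{1}{2} \cdot 1 - \frac{5}{2}\right)^{2}}{3} = 393326 - - \frac{64 \left(-3 + \frac{1}{2} - \frac{5}{2}\right)^{2}}{3} = 393326 - - \frac{64 \left(-5\right)^{2}}{3} = 393326 - \left(- \frac{64}{3}\right) 25 = 393326 - - \frac{1600}{3} = 393326 + \frac{1600}{3} = \frac{1181578}{3}$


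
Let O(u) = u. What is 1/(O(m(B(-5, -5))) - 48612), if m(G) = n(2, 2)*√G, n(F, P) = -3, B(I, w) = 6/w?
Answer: -40510/1969272129 + I*√30/3938544258 ≈ -2.0571e-5 + 1.3907e-9*I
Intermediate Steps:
m(G) = -3*√G
1/(O(m(B(-5, -5))) - 48612) = 1/(-3*√6*(I*√5/5) - 48612) = 1/(-3*I*√30/5 - 48612) = 1/(-48612 - 3*I*√30/5)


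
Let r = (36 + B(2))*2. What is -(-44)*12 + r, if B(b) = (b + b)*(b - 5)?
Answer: 576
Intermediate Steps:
B(b) = 2*b*(-5 + b) (B(b) = (2*b)*(-5 + b) = 2*b*(-5 + b))
r = 48 (r = (36 + 2*2*(-5 + 2))*2 = (36 + 2*2*(-3))*2 = (36 - 12)*2 = 24*2 = 48)
-(-44)*12 + r = -(-44)*12 + 48 = -11*(-48) + 48 = 528 + 48 = 576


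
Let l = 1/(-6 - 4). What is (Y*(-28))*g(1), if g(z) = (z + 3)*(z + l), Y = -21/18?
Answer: 588/5 ≈ 117.60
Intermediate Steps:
l = -⅒ (l = 1/(-10) = -⅒ ≈ -0.10000)
Y = -7/6 (Y = -21*1/18 = -7/6 ≈ -1.1667)
g(z) = (3 + z)*(-⅒ + z) (g(z) = (z + 3)*(z - ⅒) = (3 + z)*(-⅒ + z))
(Y*(-28))*g(1) = (-7/6*(-28))*(-3/10 + 1² + (29/10)*1) = 98*(-3/10 + 1 + 29/10)/3 = (98/3)*(18/5) = 588/5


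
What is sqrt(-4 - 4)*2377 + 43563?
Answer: 43563 + 4754*I*sqrt(2) ≈ 43563.0 + 6723.2*I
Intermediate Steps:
sqrt(-4 - 4)*2377 + 43563 = sqrt(-8)*2377 + 43563 = (2*I*sqrt(2))*2377 + 43563 = 4754*I*sqrt(2) + 43563 = 43563 + 4754*I*sqrt(2)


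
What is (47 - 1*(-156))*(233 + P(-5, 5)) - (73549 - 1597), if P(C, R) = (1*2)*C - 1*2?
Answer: -27089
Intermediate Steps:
P(C, R) = -2 + 2*C (P(C, R) = 2*C - 2 = -2 + 2*C)
(47 - 1*(-156))*(233 + P(-5, 5)) - (73549 - 1597) = (47 - 1*(-156))*(233 + (-2 + 2*(-5))) - (73549 - 1597) = (47 + 156)*(233 + (-2 - 10)) - 1*71952 = 203*(233 - 12) - 71952 = 203*221 - 71952 = 44863 - 71952 = -27089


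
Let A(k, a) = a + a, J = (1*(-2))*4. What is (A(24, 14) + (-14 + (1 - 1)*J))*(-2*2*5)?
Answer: -280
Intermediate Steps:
J = -8 (J = -2*4 = -8)
A(k, a) = 2*a
(A(24, 14) + (-14 + (1 - 1)*J))*(-2*2*5) = (2*14 + (-14 + (1 - 1)*(-8)))*(-2*2*5) = (28 + (-14 + 0*(-8)))*(-4*5) = (28 + (-14 + 0))*(-20) = (28 - 14)*(-20) = 14*(-20) = -280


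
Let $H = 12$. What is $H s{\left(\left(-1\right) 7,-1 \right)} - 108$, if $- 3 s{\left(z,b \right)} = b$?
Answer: $-104$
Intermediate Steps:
$s{\left(z,b \right)} = - \frac{b}{3}$
$H s{\left(\left(-1\right) 7,-1 \right)} - 108 = 12 \left(\left(- \frac{1}{3}\right) \left(-1\right)\right) - 108 = 12 \cdot \frac{1}{3} - 108 = 4 - 108 = -104$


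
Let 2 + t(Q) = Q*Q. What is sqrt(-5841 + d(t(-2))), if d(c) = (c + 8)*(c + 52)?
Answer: 3*I*sqrt(589) ≈ 72.808*I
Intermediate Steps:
t(Q) = -2 + Q**2 (t(Q) = -2 + Q*Q = -2 + Q**2)
d(c) = (8 + c)*(52 + c)
sqrt(-5841 + d(t(-2))) = sqrt(-5841 + (416 + (-2 + (-2)**2)**2 + 60*(-2 + (-2)**2))) = sqrt(-5841 + (416 + (-2 + 4)**2 + 60*(-2 + 4))) = sqrt(-5841 + (416 + 2**2 + 60*2)) = sqrt(-5841 + (416 + 4 + 120)) = sqrt(-5841 + 540) = sqrt(-5301) = 3*I*sqrt(589)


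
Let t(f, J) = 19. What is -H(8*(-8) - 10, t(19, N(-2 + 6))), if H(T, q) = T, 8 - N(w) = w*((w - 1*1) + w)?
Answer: 74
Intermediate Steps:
N(w) = 8 - w*(-1 + 2*w) (N(w) = 8 - w*((w - 1*1) + w) = 8 - w*((w - 1) + w) = 8 - w*((-1 + w) + w) = 8 - w*(-1 + 2*w))
-H(8*(-8) - 10, t(19, N(-2 + 6))) = -(8*(-8) - 10) = -(-64 - 10) = -1*(-74) = 74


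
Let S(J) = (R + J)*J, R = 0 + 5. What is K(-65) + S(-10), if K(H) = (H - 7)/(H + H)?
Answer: 3286/65 ≈ 50.554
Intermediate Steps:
R = 5
K(H) = (-7 + H)/(2*H) (K(H) = (-7 + H)/((2*H)) = (-7 + H)*(1/(2*H)) = (-7 + H)/(2*H))
S(J) = J*(5 + J) (S(J) = (5 + J)*J = J*(5 + J))
K(-65) + S(-10) = (½)*(-7 - 65)/(-65) - 10*(5 - 10) = (½)*(-1/65)*(-72) - 10*(-5) = 36/65 + 50 = 3286/65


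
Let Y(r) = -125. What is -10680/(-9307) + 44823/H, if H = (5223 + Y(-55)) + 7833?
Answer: 8287623/1796251 ≈ 4.6138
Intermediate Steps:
H = 12931 (H = (5223 - 125) + 7833 = 5098 + 7833 = 12931)
-10680/(-9307) + 44823/H = -10680/(-9307) + 44823/12931 = -10680*(-1/9307) + 44823*(1/12931) = 10680/9307 + 669/193 = 8287623/1796251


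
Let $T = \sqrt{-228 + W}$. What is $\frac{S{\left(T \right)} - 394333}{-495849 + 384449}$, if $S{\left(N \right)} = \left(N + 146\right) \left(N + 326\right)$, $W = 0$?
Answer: $\frac{69393}{22280} - \frac{118 i \sqrt{57}}{13925} \approx 3.1146 - 0.063977 i$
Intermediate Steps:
$T = 2 i \sqrt{57}$ ($T = \sqrt{-228 + 0} = \sqrt{-228} = 2 i \sqrt{57} \approx 15.1 i$)
$S{\left(N \right)} = \left(146 + N\right) \left(326 + N\right)$
$\frac{S{\left(T \right)} - 394333}{-495849 + 384449} = \frac{\left(47596 + \left(2 i \sqrt{57}\right)^{2} + 472 \cdot 2 i \sqrt{57}\right) - 394333}{-495849 + 384449} = \frac{\left(47596 - 228 + 944 i \sqrt{57}\right) - 394333}{-111400} = \left(\left(47368 + 944 i \sqrt{57}\right) - 394333\right) \left(- \frac{1}{111400}\right) = \left(-346965 + 944 i \sqrt{57}\right) \left(- \frac{1}{111400}\right) = \frac{69393}{22280} - \frac{118 i \sqrt{57}}{13925}$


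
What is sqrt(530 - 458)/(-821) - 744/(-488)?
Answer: 93/61 - 6*sqrt(2)/821 ≈ 1.5143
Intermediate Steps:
sqrt(530 - 458)/(-821) - 744/(-488) = sqrt(72)*(-1/821) - 744*(-1/488) = (6*sqrt(2))*(-1/821) + 93/61 = -6*sqrt(2)/821 + 93/61 = 93/61 - 6*sqrt(2)/821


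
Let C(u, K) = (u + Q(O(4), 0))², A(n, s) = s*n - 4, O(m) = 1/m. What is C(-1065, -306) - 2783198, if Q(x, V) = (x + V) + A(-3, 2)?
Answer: -26049767/16 ≈ -1.6281e+6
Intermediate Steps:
A(n, s) = -4 + n*s (A(n, s) = n*s - 4 = -4 + n*s)
Q(x, V) = -10 + V + x (Q(x, V) = (x + V) + (-4 - 3*2) = (V + x) + (-4 - 6) = (V + x) - 10 = -10 + V + x)
C(u, K) = (-39/4 + u)² (C(u, K) = (u + (-10 + 0 + 1/4))² = (u + (-10 + 0 + ¼))² = (u - 39/4)² = (-39/4 + u)²)
C(-1065, -306) - 2783198 = (-39 + 4*(-1065))²/16 - 2783198 = (-39 - 4260)²/16 - 2783198 = (1/16)*(-4299)² - 2783198 = (1/16)*18481401 - 2783198 = 18481401/16 - 2783198 = -26049767/16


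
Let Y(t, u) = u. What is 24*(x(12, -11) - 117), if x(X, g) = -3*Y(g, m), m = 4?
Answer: -3096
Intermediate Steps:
x(X, g) = -12 (x(X, g) = -3*4 = -12)
24*(x(12, -11) - 117) = 24*(-12 - 117) = 24*(-129) = -3096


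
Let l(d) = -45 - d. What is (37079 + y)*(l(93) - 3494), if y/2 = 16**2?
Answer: -136530512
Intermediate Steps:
y = 512 (y = 2*16**2 = 2*256 = 512)
(37079 + y)*(l(93) - 3494) = (37079 + 512)*((-45 - 1*93) - 3494) = 37591*((-45 - 93) - 3494) = 37591*(-138 - 3494) = 37591*(-3632) = -136530512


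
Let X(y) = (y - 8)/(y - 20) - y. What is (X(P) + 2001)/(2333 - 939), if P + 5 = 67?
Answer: 6791/4879 ≈ 1.3919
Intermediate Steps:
P = 62 (P = -5 + 67 = 62)
X(y) = -y + (-8 + y)/(-20 + y) (X(y) = (-8 + y)/(-20 + y) - y = -y + (-8 + y)/(-20 + y))
(X(P) + 2001)/(2333 - 939) = ((-8 - 1*62² + 21*62)/(-20 + 62) + 2001)/(2333 - 939) = ((-8 - 1*3844 + 1302)/42 + 2001)/1394 = ((-8 - 3844 + 1302)/42 + 2001)*(1/1394) = ((1/42)*(-2550) + 2001)*(1/1394) = (-425/7 + 2001)*(1/1394) = (13582/7)*(1/1394) = 6791/4879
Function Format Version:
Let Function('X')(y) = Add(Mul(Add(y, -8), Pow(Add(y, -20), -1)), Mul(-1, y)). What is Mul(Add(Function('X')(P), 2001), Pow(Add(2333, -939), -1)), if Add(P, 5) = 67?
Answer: Rational(6791, 4879) ≈ 1.3919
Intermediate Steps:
P = 62 (P = Add(-5, 67) = 62)
Function('X')(y) = Add(Mul(-1, y), Mul(Pow(Add(-20, y), -1), Add(-8, y))) (Function('X')(y) = Add(Mul(Add(-8, y), Pow(Add(-20, y), -1)), Mul(-1, y)) = Add(Mul(Pow(Add(-20, y), -1), Add(-8, y)), Mul(-1, y)) = Add(Mul(-1, y), Mul(Pow(Add(-20, y), -1), Add(-8, y))))
Mul(Add(Function('X')(P), 2001), Pow(Add(2333, -939), -1)) = Mul(Add(Mul(Pow(Add(-20, 62), -1), Add(-8, Mul(-1, Pow(62, 2)), Mul(21, 62))), 2001), Pow(Add(2333, -939), -1)) = Mul(Add(Mul(Pow(42, -1), Add(-8, Mul(-1, 3844), 1302)), 2001), Pow(1394, -1)) = Mul(Add(Mul(Rational(1, 42), Add(-8, -3844, 1302)), 2001), Rational(1, 1394)) = Mul(Add(Mul(Rational(1, 42), -2550), 2001), Rational(1, 1394)) = Mul(Add(Rational(-425, 7), 2001), Rational(1, 1394)) = Mul(Rational(13582, 7), Rational(1, 1394)) = Rational(6791, 4879)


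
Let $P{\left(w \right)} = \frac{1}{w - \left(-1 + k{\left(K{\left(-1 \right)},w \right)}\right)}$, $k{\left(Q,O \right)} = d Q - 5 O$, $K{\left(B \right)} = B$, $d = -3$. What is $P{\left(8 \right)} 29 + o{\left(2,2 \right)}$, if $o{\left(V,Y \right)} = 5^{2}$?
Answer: $\frac{1179}{46} \approx 25.63$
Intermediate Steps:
$k{\left(Q,O \right)} = - 5 O - 3 Q$ ($k{\left(Q,O \right)} = - 3 Q - 5 O = - 5 O - 3 Q$)
$P{\left(w \right)} = \frac{1}{-2 + 6 w}$ ($P{\left(w \right)} = \frac{1}{w - \left(-1 + 3 - 5 w\right)} = \frac{1}{w - \left(2 - 5 w\right)} = \frac{1}{w + \left(1 + \left(-3 + 5 w\right)\right)} = \frac{1}{w + \left(-2 + 5 w\right)} = \frac{1}{-2 + 6 w}$)
$o{\left(V,Y \right)} = 25$
$P{\left(8 \right)} 29 + o{\left(2,2 \right)} = \frac{1}{2 \left(-1 + 3 \cdot 8\right)} 29 + 25 = \frac{1}{2 \left(-1 + 24\right)} 29 + 25 = \frac{1}{2 \cdot 23} \cdot 29 + 25 = \frac{1}{2} \cdot \frac{1}{23} \cdot 29 + 25 = \frac{1}{46} \cdot 29 + 25 = \frac{29}{46} + 25 = \frac{1179}{46}$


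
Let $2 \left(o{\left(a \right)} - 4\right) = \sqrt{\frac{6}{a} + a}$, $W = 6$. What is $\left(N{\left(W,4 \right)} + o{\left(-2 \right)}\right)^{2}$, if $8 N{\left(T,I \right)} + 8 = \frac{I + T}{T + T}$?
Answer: $\frac{19321}{2304} + \frac{149 i \sqrt{5}}{48} \approx 8.3858 + 6.9411 i$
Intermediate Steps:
$o{\left(a \right)} = 4 + \frac{\sqrt{a + \frac{6}{a}}}{2}$ ($o{\left(a \right)} = 4 + \frac{\sqrt{\frac{6}{a} + a}}{2} = 4 + \frac{\sqrt{a + \frac{6}{a}}}{2}$)
$N{\left(T,I \right)} = -1 + \frac{I + T}{16 T}$ ($N{\left(T,I \right)} = -1 + \frac{\left(I + T\right) \frac{1}{T + T}}{8} = -1 + \frac{\left(I + T\right) \frac{1}{2 T}}{8} = -1 + \frac{\frac{1}{2} \frac{1}{T} \left(I + T\right)}{8} = -1 + \frac{I + T}{16 T}$)
$\left(N{\left(W,4 \right)} + o{\left(-2 \right)}\right)^{2} = \left(\frac{4 - 90}{16 \cdot 6} + \left(4 + \frac{\sqrt{-2 + \frac{6}{-2}}}{2}\right)\right)^{2} = \left(\frac{1}{16} \cdot \frac{1}{6} \left(4 - 90\right) + \left(4 + \frac{\sqrt{-2 + 6 \left(- \frac{1}{2}\right)}}{2}\right)\right)^{2} = \left(\frac{1}{16} \cdot \frac{1}{6} \left(-86\right) + \left(4 + \frac{\sqrt{-2 - 3}}{2}\right)\right)^{2} = \left(- \frac{43}{48} + \left(4 + \frac{\sqrt{-5}}{2}\right)\right)^{2} = \left(- \frac{43}{48} + \left(4 + \frac{i \sqrt{5}}{2}\right)\right)^{2} = \left(\frac{149}{48} + \frac{i \sqrt{5}}{2}\right)^{2}$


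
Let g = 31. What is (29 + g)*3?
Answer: 180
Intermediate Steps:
(29 + g)*3 = (29 + 31)*3 = 60*3 = 180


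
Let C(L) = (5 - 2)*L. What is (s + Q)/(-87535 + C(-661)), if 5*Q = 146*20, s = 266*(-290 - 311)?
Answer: 79641/44759 ≈ 1.7793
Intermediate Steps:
C(L) = 3*L
s = -159866 (s = 266*(-601) = -159866)
Q = 584 (Q = (146*20)/5 = (⅕)*2920 = 584)
(s + Q)/(-87535 + C(-661)) = (-159866 + 584)/(-87535 + 3*(-661)) = -159282/(-87535 - 1983) = -159282/(-89518) = -159282*(-1/89518) = 79641/44759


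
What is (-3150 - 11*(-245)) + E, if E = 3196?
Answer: 2741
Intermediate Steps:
(-3150 - 11*(-245)) + E = (-3150 - 11*(-245)) + 3196 = (-3150 + 2695) + 3196 = -455 + 3196 = 2741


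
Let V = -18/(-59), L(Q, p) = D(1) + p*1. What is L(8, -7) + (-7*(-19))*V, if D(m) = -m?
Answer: 1922/59 ≈ 32.576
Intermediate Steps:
L(Q, p) = -1 + p (L(Q, p) = -1*1 + p*1 = -1 + p)
V = 18/59 (V = -18*(-1/59) = 18/59 ≈ 0.30508)
L(8, -7) + (-7*(-19))*V = (-1 - 7) - 7*(-19)*(18/59) = -8 + 133*(18/59) = -8 + 2394/59 = 1922/59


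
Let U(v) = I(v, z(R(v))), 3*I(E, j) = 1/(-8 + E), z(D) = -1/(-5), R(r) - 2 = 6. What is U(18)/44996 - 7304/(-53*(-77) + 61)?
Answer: -4929759689/2795601480 ≈ -1.7634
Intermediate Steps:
R(r) = 8 (R(r) = 2 + 6 = 8)
z(D) = ⅕ (z(D) = -1*(-⅕) = ⅕)
I(E, j) = 1/(3*(-8 + E))
U(v) = 1/(3*(-8 + v))
U(18)/44996 - 7304/(-53*(-77) + 61) = (1/(3*(-8 + 18)))/44996 - 7304/(-53*(-77) + 61) = ((⅓)/10)*(1/44996) - 7304/(4081 + 61) = ((⅓)*(⅒))*(1/44996) - 7304/4142 = (1/30)*(1/44996) - 7304*1/4142 = 1/1349880 - 3652/2071 = -4929759689/2795601480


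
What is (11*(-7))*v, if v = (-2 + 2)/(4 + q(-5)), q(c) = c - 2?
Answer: 0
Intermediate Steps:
q(c) = -2 + c
v = 0 (v = (-2 + 2)/(4 + (-2 - 5)) = 0/(4 - 7) = 0/(-3) = 0*(-1/3) = 0)
(11*(-7))*v = (11*(-7))*0 = -77*0 = 0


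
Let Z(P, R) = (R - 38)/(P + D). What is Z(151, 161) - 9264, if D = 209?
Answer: -1111639/120 ≈ -9263.7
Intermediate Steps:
Z(P, R) = (-38 + R)/(209 + P) (Z(P, R) = (R - 38)/(P + 209) = (-38 + R)/(209 + P))
Z(151, 161) - 9264 = (-38 + 161)/(209 + 151) - 9264 = 123/360 - 9264 = (1/360)*123 - 9264 = 41/120 - 9264 = -1111639/120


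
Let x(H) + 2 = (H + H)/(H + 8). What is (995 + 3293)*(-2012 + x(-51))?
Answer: -370912000/43 ≈ -8.6259e+6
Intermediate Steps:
x(H) = -2 + 2*H/(8 + H) (x(H) = -2 + (H + H)/(H + 8) = -2 + (2*H)/(8 + H) = -2 + 2*H/(8 + H))
(995 + 3293)*(-2012 + x(-51)) = (995 + 3293)*(-2012 - 16/(8 - 51)) = 4288*(-2012 - 16/(-43)) = 4288*(-2012 - 16*(-1/43)) = 4288*(-2012 + 16/43) = 4288*(-86500/43) = -370912000/43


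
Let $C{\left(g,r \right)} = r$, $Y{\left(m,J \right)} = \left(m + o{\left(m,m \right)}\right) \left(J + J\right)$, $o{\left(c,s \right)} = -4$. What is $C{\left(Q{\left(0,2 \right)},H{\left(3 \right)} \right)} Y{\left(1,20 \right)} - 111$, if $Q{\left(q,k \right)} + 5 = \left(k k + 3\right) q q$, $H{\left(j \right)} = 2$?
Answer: $-351$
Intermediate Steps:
$Y{\left(m,J \right)} = 2 J \left(-4 + m\right)$ ($Y{\left(m,J \right)} = \left(m - 4\right) \left(J + J\right) = \left(-4 + m\right) 2 J = 2 J \left(-4 + m\right)$)
$Q{\left(q,k \right)} = -5 + q^{2} \left(3 + k^{2}\right)$ ($Q{\left(q,k \right)} = -5 + \left(k k + 3\right) q q = -5 + \left(k^{2} + 3\right) q q = -5 + \left(3 + k^{2}\right) q q = -5 + q \left(3 + k^{2}\right) q = -5 + q^{2} \left(3 + k^{2}\right)$)
$C{\left(Q{\left(0,2 \right)},H{\left(3 \right)} \right)} Y{\left(1,20 \right)} - 111 = 2 \cdot 2 \cdot 20 \left(-4 + 1\right) - 111 = 2 \cdot 2 \cdot 20 \left(-3\right) - 111 = 2 \left(-120\right) - 111 = -240 - 111 = -351$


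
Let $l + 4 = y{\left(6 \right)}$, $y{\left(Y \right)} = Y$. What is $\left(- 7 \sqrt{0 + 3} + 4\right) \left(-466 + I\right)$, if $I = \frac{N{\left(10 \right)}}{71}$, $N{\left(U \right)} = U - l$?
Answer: $- \frac{132312}{71} + \frac{231546 \sqrt{3}}{71} \approx 3785.0$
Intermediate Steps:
$l = 2$ ($l = -4 + 6 = 2$)
$N{\left(U \right)} = -2 + U$ ($N{\left(U \right)} = U - 2 = -2 + U$)
$I = \frac{8}{71}$ ($I = \frac{-2 + 10}{71} = 8 \cdot \frac{1}{71} = \frac{8}{71} \approx 0.11268$)
$\left(- 7 \sqrt{0 + 3} + 4\right) \left(-466 + I\right) = \left(- 7 \sqrt{0 + 3} + 4\right) \left(-466 + \frac{8}{71}\right) = \left(- 7 \sqrt{3} + 4\right) \left(- \frac{33078}{71}\right) = \left(4 - 7 \sqrt{3}\right) \left(- \frac{33078}{71}\right) = - \frac{132312}{71} + \frac{231546 \sqrt{3}}{71}$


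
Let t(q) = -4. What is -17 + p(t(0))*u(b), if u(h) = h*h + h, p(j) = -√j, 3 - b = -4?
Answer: -17 - 112*I ≈ -17.0 - 112.0*I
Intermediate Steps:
b = 7 (b = 3 - 1*(-4) = 3 + 4 = 7)
u(h) = h + h² (u(h) = h² + h = h + h²)
-17 + p(t(0))*u(b) = -17 + (-√(-4))*(7*(1 + 7)) = -17 + (-2*I)*(7*8) = -17 - 2*I*56 = -17 - 112*I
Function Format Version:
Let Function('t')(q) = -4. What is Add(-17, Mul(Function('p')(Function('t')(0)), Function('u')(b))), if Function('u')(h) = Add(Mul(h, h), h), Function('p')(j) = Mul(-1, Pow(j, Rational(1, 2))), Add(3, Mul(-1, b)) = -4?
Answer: Add(-17, Mul(-112, I)) ≈ Add(-17.000, Mul(-112.00, I))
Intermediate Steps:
b = 7 (b = Add(3, Mul(-1, -4)) = Add(3, 4) = 7)
Function('u')(h) = Add(h, Pow(h, 2)) (Function('u')(h) = Add(Pow(h, 2), h) = Add(h, Pow(h, 2)))
Add(-17, Mul(Function('p')(Function('t')(0)), Function('u')(b))) = Add(-17, Mul(Mul(-1, Pow(-4, Rational(1, 2))), Mul(7, Add(1, 7)))) = Add(-17, Mul(Mul(-1, Mul(2, I)), Mul(7, 8))) = Add(-17, Mul(Mul(-2, I), 56)) = Add(-17, Mul(-112, I))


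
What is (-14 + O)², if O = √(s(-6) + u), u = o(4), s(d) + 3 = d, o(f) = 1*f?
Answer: (14 - I*√5)² ≈ 191.0 - 62.61*I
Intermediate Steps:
o(f) = f
s(d) = -3 + d
u = 4
O = I*√5 (O = √((-3 - 6) + 4) = √(-9 + 4) = √(-5) = I*√5 ≈ 2.2361*I)
(-14 + O)² = (-14 + I*√5)²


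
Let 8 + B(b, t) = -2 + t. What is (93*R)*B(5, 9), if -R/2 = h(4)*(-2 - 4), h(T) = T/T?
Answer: -1116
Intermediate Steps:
h(T) = 1
B(b, t) = -10 + t (B(b, t) = -8 + (-2 + t) = -10 + t)
R = 12 (R = -2*(-2 - 4) = -2*(-6) = 12)
(93*R)*B(5, 9) = (93*12)*(-10 + 9) = 1116*(-1) = -1116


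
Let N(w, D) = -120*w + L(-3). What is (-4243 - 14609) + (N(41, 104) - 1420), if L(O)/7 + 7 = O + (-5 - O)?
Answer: -25276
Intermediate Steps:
L(O) = -84 (L(O) = -49 + 7*(O + (-5 - O)) = -49 + 7*(-5) = -49 - 35 = -84)
N(w, D) = -84 - 120*w (N(w, D) = -120*w - 84 = -84 - 120*w)
(-4243 - 14609) + (N(41, 104) - 1420) = (-4243 - 14609) + ((-84 - 120*41) - 1420) = -18852 + ((-84 - 4920) - 1420) = -18852 + (-5004 - 1420) = -18852 - 6424 = -25276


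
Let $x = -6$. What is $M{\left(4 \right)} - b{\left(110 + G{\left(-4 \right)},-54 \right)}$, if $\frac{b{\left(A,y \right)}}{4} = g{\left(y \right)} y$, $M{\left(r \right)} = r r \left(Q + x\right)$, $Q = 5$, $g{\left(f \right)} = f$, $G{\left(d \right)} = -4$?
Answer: $-11680$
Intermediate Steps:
$M{\left(r \right)} = - r^{2}$ ($M{\left(r \right)} = r r \left(5 - 6\right) = r^{2} \left(-1\right) = - r^{2}$)
$b{\left(A,y \right)} = 4 y^{2}$ ($b{\left(A,y \right)} = 4 y y = 4 y^{2}$)
$M{\left(4 \right)} - b{\left(110 + G{\left(-4 \right)},-54 \right)} = - 4^{2} - 4 \left(-54\right)^{2} = \left(-1\right) 16 - 4 \cdot 2916 = -16 - 11664 = -11680$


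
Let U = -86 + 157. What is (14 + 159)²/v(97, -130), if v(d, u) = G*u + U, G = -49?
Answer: 29929/6441 ≈ 4.6466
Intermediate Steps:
U = 71
v(d, u) = 71 - 49*u (v(d, u) = -49*u + 71 = 71 - 49*u)
(14 + 159)²/v(97, -130) = (14 + 159)²/(71 - 49*(-130)) = 173²/(71 + 6370) = 29929/6441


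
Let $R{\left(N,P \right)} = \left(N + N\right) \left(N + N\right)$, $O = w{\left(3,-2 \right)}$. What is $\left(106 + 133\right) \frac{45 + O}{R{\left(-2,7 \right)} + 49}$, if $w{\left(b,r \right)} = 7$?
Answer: $\frac{956}{5} \approx 191.2$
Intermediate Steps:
$O = 7$
$R{\left(N,P \right)} = 4 N^{2}$ ($R{\left(N,P \right)} = 2 N 2 N = 4 N^{2}$)
$\left(106 + 133\right) \frac{45 + O}{R{\left(-2,7 \right)} + 49} = \left(106 + 133\right) \frac{45 + 7}{4 \left(-2\right)^{2} + 49} = 239 \frac{52}{4 \cdot 4 + 49} = 239 \frac{52}{16 + 49} = 239 \cdot \frac{52}{65} = 239 \cdot 52 \cdot \frac{1}{65} = 239 \cdot \frac{4}{5} = \frac{956}{5}$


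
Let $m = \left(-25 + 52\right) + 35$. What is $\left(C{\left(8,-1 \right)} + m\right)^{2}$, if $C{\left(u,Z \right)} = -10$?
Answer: $2704$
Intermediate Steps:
$m = 62$ ($m = 27 + 35 = 62$)
$\left(C{\left(8,-1 \right)} + m\right)^{2} = \left(-10 + 62\right)^{2} = 52^{2} = 2704$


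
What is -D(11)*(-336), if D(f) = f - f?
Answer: 0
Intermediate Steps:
D(f) = 0
-D(11)*(-336) = -0*(-336) = -1*0 = 0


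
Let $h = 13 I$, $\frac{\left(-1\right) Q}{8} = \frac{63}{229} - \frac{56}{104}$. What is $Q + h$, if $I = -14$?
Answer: $- \frac{535542}{2977} \approx -179.89$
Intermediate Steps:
$Q = \frac{6272}{2977}$ ($Q = - 8 \left(\frac{63}{229} - \frac{56}{104}\right) = - 8 \left(63 \cdot \frac{1}{229} - \frac{7}{13}\right) = - 8 \left(\frac{63}{229} - \frac{7}{13}\right) = \left(-8\right) \left(- \frac{784}{2977}\right) = \frac{6272}{2977} \approx 2.1068$)
$h = -182$ ($h = 13 \left(-14\right) = -182$)
$Q + h = \frac{6272}{2977} - 182 = - \frac{535542}{2977}$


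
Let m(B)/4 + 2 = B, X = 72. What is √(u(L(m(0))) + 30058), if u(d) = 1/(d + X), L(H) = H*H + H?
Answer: 5*√307794/16 ≈ 173.37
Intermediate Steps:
m(B) = -8 + 4*B
L(H) = H + H² (L(H) = H² + H = H + H²)
u(d) = 1/(72 + d) (u(d) = 1/(d + 72) = 1/(72 + d))
√(u(L(m(0))) + 30058) = √(1/(72 + (-8 + 4*0)*(1 + (-8 + 4*0))) + 30058) = √(1/(72 + (-8 + 0)*(1 + (-8 + 0))) + 30058) = √(1/(72 - 8*(1 - 8)) + 30058) = √(1/(72 - 8*(-7)) + 30058) = √(1/(72 + 56) + 30058) = √(1/128 + 30058) = √(3847425/128) = 5*√307794/16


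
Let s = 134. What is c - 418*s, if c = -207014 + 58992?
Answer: -204034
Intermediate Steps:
c = -148022
c - 418*s = -148022 - 418*134 = -148022 - 56012 = -204034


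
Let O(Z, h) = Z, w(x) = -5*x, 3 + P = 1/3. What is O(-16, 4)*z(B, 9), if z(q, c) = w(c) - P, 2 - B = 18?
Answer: 2032/3 ≈ 677.33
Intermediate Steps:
P = -8/3 (P = -3 + 1/3 = -3 + ⅓ = -8/3 ≈ -2.6667)
B = -16 (B = 2 - 1*18 = 2 - 18 = -16)
z(q, c) = 8/3 - 5*c (z(q, c) = -5*c - 1*(-8/3) = -5*c + 8/3 = 8/3 - 5*c)
O(-16, 4)*z(B, 9) = -16*(8/3 - 5*9) = -16*(8/3 - 45) = -16*(-127/3) = 2032/3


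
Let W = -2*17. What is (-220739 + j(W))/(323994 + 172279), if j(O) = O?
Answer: -220773/496273 ≈ -0.44486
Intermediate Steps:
W = -34
(-220739 + j(W))/(323994 + 172279) = (-220739 - 34)/(323994 + 172279) = -220773/496273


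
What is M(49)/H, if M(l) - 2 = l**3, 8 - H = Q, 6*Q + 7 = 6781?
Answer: -117651/1121 ≈ -104.95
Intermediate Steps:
Q = 1129 (Q = -7/6 + (1/6)*6781 = -7/6 + 6781/6 = 1129)
H = -1121 (H = 8 - 1*1129 = 8 - 1129 = -1121)
M(l) = 2 + l**3
M(49)/H = (2 + 49**3)/(-1121) = (2 + 117649)*(-1/1121) = 117651*(-1/1121) = -117651/1121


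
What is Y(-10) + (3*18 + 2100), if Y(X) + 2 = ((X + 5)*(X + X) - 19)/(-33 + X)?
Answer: 92455/43 ≈ 2150.1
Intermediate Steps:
Y(X) = -2 + (-19 + 2*X*(5 + X))/(-33 + X) (Y(X) = -2 + ((X + 5)*(X + X) - 19)/(-33 + X) = -2 + ((5 + X)*(2*X) - 19)/(-33 + X) = -2 + (2*X*(5 + X) - 19)/(-33 + X) = -2 + (-19 + 2*X*(5 + X))/(-33 + X))
Y(-10) + (3*18 + 2100) = (47 + 2*(-10)**2 + 8*(-10))/(-33 - 10) + (3*18 + 2100) = (47 + 2*100 - 80)/(-43) + (54 + 2100) = -(47 + 200 - 80)/43 + 2154 = -1/43*167 + 2154 = -167/43 + 2154 = 92455/43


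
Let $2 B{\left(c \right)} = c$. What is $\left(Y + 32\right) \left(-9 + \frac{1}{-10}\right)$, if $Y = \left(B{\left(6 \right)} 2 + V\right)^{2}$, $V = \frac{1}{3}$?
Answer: $- \frac{59059}{90} \approx -656.21$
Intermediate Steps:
$B{\left(c \right)} = \frac{c}{2}$
$V = \frac{1}{3} \approx 0.33333$
$Y = \frac{361}{9}$ ($Y = \left(\frac{1}{2} \cdot 6 \cdot 2 + \frac{1}{3}\right)^{2} = \left(3 \cdot 2 + \frac{1}{3}\right)^{2} = \left(6 + \frac{1}{3}\right)^{2} = \left(\frac{19}{3}\right)^{2} = \frac{361}{9} \approx 40.111$)
$\left(Y + 32\right) \left(-9 + \frac{1}{-10}\right) = \left(\frac{361}{9} + 32\right) \left(-9 + \frac{1}{-10}\right) = \frac{649 \left(-9 - \frac{1}{10}\right)}{9} = \frac{649}{9} \left(- \frac{91}{10}\right) = - \frac{59059}{90}$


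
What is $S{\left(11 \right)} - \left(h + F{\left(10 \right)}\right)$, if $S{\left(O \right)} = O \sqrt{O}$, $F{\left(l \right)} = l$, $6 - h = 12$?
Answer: $-4 + 11 \sqrt{11} \approx 32.483$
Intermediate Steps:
$h = -6$ ($h = 6 - 12 = -6$)
$S{\left(O \right)} = O^{\frac{3}{2}}$
$S{\left(11 \right)} - \left(h + F{\left(10 \right)}\right) = 11^{\frac{3}{2}} - \left(-6 + 10\right) = 11 \sqrt{11} - 4 = -4 + 11 \sqrt{11}$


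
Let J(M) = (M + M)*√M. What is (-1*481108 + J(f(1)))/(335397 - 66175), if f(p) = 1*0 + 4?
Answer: -240546/134611 ≈ -1.7870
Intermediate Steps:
f(p) = 4 (f(p) = 0 + 4 = 4)
J(M) = 2*M^(3/2) (J(M) = (2*M)*√M = 2*M^(3/2))
(-1*481108 + J(f(1)))/(335397 - 66175) = (-1*481108 + 2*4^(3/2))/(335397 - 66175) = (-481108 + 2*8)/269222 = (-481108 + 16)*(1/269222) = -481092*1/269222 = -240546/134611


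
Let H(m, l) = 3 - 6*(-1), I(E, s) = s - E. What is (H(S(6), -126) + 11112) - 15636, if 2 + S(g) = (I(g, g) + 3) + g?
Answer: -4515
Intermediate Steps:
S(g) = 1 + g (S(g) = -2 + (((g - g) + 3) + g) = -2 + ((0 + 3) + g) = -2 + (3 + g) = 1 + g)
H(m, l) = 9 (H(m, l) = 3 + 6 = 9)
(H(S(6), -126) + 11112) - 15636 = (9 + 11112) - 15636 = 11121 - 15636 = -4515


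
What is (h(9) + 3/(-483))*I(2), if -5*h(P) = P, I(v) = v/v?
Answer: -1454/805 ≈ -1.8062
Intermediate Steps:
I(v) = 1
h(P) = -P/5
(h(9) + 3/(-483))*I(2) = (-1/5*9 + 3/(-483))*1 = (-9/5 + 3*(-1/483))*1 = (-9/5 - 1/161)*1 = -1454/805*1 = -1454/805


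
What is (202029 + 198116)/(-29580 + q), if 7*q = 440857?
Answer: 2801015/233797 ≈ 11.981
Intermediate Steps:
q = 440857/7 (q = (⅐)*440857 = 440857/7 ≈ 62980.)
(202029 + 198116)/(-29580 + q) = (202029 + 198116)/(-29580 + 440857/7) = 400145/(233797/7) = 400145*(7/233797) = 2801015/233797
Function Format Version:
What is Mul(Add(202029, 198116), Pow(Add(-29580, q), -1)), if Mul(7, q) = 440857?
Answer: Rational(2801015, 233797) ≈ 11.981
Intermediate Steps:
q = Rational(440857, 7) (q = Mul(Rational(1, 7), 440857) = Rational(440857, 7) ≈ 62980.)
Mul(Add(202029, 198116), Pow(Add(-29580, q), -1)) = Mul(Add(202029, 198116), Pow(Add(-29580, Rational(440857, 7)), -1)) = Mul(400145, Pow(Rational(233797, 7), -1)) = Mul(400145, Rational(7, 233797)) = Rational(2801015, 233797)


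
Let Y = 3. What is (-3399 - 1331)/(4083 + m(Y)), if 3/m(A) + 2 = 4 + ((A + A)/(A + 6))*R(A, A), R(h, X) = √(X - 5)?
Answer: 9460*(-√2 + 3*I)/(3*(-8169*I + 2722*√2)) ≈ -1.1581 - 0.00016405*I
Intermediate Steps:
R(h, X) = √(-5 + X)
m(A) = 3/(2 + 2*A*√(-5 + A)/(6 + A)) (m(A) = 3/(-2 + (4 + ((A + A)/(A + 6))*√(-5 + A))) = 3/(-2 + (4 + ((2*A)/(6 + A))*√(-5 + A))) = 3/(-2 + (4 + (2*A/(6 + A))*√(-5 + A))) = 3/(-2 + (4 + 2*A*√(-5 + A)/(6 + A))) = 3/(2 + 2*A*√(-5 + A)/(6 + A)))
(-3399 - 1331)/(4083 + m(Y)) = (-3399 - 1331)/(4083 + (9 + (3/2)*3)/(6 + 3 + 3*√(-5 + 3))) = -4730/(4083 + (9 + 9/2)/(6 + 3 + 3*√(-2))) = -4730/(4083 + (27/2)/(6 + 3 + 3*(I*√2))) = -4730/(4083 + (27/2)/(6 + 3 + 3*I*√2)) = -4730/(4083 + (27/2)/(9 + 3*I*√2)) = -4730/(4083 + 27/(2*(9 + 3*I*√2)))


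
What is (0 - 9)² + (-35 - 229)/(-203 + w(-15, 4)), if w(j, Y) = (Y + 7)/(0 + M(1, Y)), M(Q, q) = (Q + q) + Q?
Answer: 99351/1207 ≈ 82.312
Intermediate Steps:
M(Q, q) = q + 2*Q
w(j, Y) = (7 + Y)/(2 + Y) (w(j, Y) = (Y + 7)/(0 + (Y + 2*1)) = (7 + Y)/(0 + (Y + 2)) = (7 + Y)/(0 + (2 + Y)) = (7 + Y)/(2 + Y))
(0 - 9)² + (-35 - 229)/(-203 + w(-15, 4)) = (0 - 9)² + (-35 - 229)/(-203 + (7 + 4)/(2 + 4)) = (-9)² - 264/(-203 + 11/6) = 81 - 264/(-203 + (⅙)*11) = 81 - 264/(-203 + 11/6) = 81 - 264/(-1207/6) = 81 - 264*(-6/1207) = 81 + 1584/1207 = 99351/1207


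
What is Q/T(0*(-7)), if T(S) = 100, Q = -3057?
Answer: -3057/100 ≈ -30.570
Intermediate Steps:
Q/T(0*(-7)) = -3057/100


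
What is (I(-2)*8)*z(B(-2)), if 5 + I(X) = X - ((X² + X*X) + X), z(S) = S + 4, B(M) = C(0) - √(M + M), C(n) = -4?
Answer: 208*I ≈ 208.0*I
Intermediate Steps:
B(M) = -4 - √2*√M (B(M) = -4 - √(M + M) = -4 - √(2*M) = -4 - √2*√M)
z(S) = 4 + S
I(X) = -5 - 2*X² (I(X) = -5 + (X - ((X² + X*X) + X)) = -5 + (X - ((X² + X²) + X)) = -5 + (X - (2*X² + X)) = -5 + (X - (X + 2*X²)) = -5 + (X + (-X - 2*X²)) = -5 - 2*X²)
(I(-2)*8)*z(B(-2)) = ((-5 - 2*(-2)²)*8)*(4 + (-4 - √2*√(-2))) = ((-5 - 2*4)*8)*(4 + (-4 - √2*I*√2)) = ((-5 - 8)*8)*(4 + (-4 - 2*I)) = (-13*8)*(-2*I) = -(-208)*I = 208*I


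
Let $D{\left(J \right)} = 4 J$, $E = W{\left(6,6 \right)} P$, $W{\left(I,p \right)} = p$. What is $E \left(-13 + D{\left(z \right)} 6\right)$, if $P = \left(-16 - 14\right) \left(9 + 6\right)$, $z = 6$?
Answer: $-353700$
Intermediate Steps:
$P = -450$ ($P = \left(-30\right) 15 = -450$)
$E = -2700$ ($E = 6 \left(-450\right) = -2700$)
$E \left(-13 + D{\left(z \right)} 6\right) = - 2700 \left(-13 + 4 \cdot 6 \cdot 6\right) = - 2700 \left(-13 + 24 \cdot 6\right) = - 2700 \left(-13 + 144\right) = \left(-2700\right) 131 = -353700$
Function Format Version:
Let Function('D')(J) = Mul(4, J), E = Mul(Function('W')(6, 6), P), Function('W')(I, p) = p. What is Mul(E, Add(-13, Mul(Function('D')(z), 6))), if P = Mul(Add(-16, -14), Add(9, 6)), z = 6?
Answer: -353700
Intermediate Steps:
P = -450 (P = Mul(-30, 15) = -450)
E = -2700 (E = Mul(6, -450) = -2700)
Mul(E, Add(-13, Mul(Function('D')(z), 6))) = Mul(-2700, Add(-13, Mul(Mul(4, 6), 6))) = Mul(-2700, Add(-13, Mul(24, 6))) = Mul(-2700, Add(-13, 144)) = Mul(-2700, 131) = -353700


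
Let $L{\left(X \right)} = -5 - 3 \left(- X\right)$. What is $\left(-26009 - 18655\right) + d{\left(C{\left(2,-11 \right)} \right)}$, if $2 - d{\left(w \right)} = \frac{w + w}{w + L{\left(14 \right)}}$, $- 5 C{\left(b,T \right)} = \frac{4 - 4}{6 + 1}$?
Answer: $-44662$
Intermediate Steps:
$C{\left(b,T \right)} = 0$ ($C{\left(b,T \right)} = - \frac{\left(4 - 4\right) \frac{1}{6 + 1}}{5} = - \frac{0 \cdot \frac{1}{7}}{5} = \left(- \frac{1}{5}\right) 0 = 0$)
$L{\left(X \right)} = -5 + 3 X$
$d{\left(w \right)} = 2 - \frac{2 w}{37 + w}$ ($d{\left(w \right)} = 2 - \frac{w + w}{w + \left(-5 + 3 \cdot 14\right)} = 2 - \frac{2 w}{w + \left(-5 + 42\right)} = 2 - \frac{2 w}{w + 37} = 2 - \frac{2 w}{37 + w}$)
$\left(-26009 - 18655\right) + d{\left(C{\left(2,-11 \right)} \right)} = \left(-26009 - 18655\right) + \frac{74}{37 + 0} = -44664 + \frac{74}{37} = -44664 + 74 \cdot \frac{1}{37} = -44664 + 2 = -44662$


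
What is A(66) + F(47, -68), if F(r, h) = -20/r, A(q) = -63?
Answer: -2981/47 ≈ -63.426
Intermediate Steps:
A(66) + F(47, -68) = -63 - 20/47 = -2981/47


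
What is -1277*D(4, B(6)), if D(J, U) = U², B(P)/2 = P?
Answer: -183888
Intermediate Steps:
B(P) = 2*P
-1277*D(4, B(6)) = -1277*(2*6)² = -1277*12² = -1277*144 = -183888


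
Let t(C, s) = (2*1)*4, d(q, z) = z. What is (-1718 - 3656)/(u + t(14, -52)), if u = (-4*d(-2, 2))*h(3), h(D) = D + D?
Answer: 2687/20 ≈ 134.35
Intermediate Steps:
t(C, s) = 8 (t(C, s) = 2*4 = 8)
h(D) = 2*D
u = -48 (u = (-4*2)*(2*3) = -8*6 = -48)
(-1718 - 3656)/(u + t(14, -52)) = (-1718 - 3656)/(-48 + 8) = -5374/(-40) = -5374*(-1/40) = 2687/20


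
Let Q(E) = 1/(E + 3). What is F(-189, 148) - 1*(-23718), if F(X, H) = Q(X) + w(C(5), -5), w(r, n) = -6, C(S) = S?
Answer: 4410431/186 ≈ 23712.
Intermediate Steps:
Q(E) = 1/(3 + E)
F(X, H) = -6 + 1/(3 + X) (F(X, H) = 1/(3 + X) - 6 = -6 + 1/(3 + X))
F(-189, 148) - 1*(-23718) = (-17 - 6*(-189))/(3 - 189) - 1*(-23718) = (-17 + 1134)/(-186) + 23718 = -1/186*1117 + 23718 = -1117/186 + 23718 = 4410431/186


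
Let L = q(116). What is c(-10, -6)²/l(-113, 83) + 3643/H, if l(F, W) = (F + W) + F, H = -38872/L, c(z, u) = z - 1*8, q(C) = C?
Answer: -18256153/1389674 ≈ -13.137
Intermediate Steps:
L = 116
c(z, u) = -8 + z (c(z, u) = z - 8 = -8 + z)
H = -9718/29 (H = -38872/116 = -38872*1/116 = -9718/29 ≈ -335.10)
l(F, W) = W + 2*F
c(-10, -6)²/l(-113, 83) + 3643/H = (-8 - 10)²/(83 + 2*(-113)) + 3643/(-9718/29) = (-18)²/(83 - 226) + 3643*(-29/9718) = 324/(-143) - 105647/9718 = 324*(-1/143) - 105647/9718 = -324/143 - 105647/9718 = -18256153/1389674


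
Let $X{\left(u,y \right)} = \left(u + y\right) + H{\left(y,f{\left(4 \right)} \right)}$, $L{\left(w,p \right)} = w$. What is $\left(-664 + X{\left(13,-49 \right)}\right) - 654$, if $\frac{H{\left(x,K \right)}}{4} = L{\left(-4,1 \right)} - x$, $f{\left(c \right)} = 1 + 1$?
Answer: $-1174$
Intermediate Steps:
$f{\left(c \right)} = 2$
$H{\left(x,K \right)} = -16 - 4 x$ ($H{\left(x,K \right)} = 4 \left(-4 - x\right) = -16 - 4 x$)
$X{\left(u,y \right)} = -16 + u - 3 y$ ($X{\left(u,y \right)} = \left(u + y\right) - \left(16 + 4 y\right) = -16 + u - 3 y$)
$\left(-664 + X{\left(13,-49 \right)}\right) - 654 = \left(-664 - -144\right) - 654 = \left(-664 + \left(-16 + 13 + 147\right)\right) - 654 = \left(-664 + 144\right) - 654 = -520 - 654 = -1174$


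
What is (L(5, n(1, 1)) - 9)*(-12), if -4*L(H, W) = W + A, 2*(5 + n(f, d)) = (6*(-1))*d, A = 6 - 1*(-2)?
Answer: 108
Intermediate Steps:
A = 8 (A = 6 + 2 = 8)
n(f, d) = -5 - 3*d (n(f, d) = -5 + ((6*(-1))*d)/2 = -5 + (-6*d)/2 = -5 - 3*d)
L(H, W) = -2 - W/4 (L(H, W) = -(W + 8)/4 = -(8 + W)/4 = -2 - W/4)
(L(5, n(1, 1)) - 9)*(-12) = ((-2 - (-5 - 3*1)/4) - 9)*(-12) = ((-2 - (-5 - 3)/4) - 9)*(-12) = ((-2 - 1/4*(-8)) - 9)*(-12) = ((-2 + 2) - 9)*(-12) = (0 - 9)*(-12) = -9*(-12) = 108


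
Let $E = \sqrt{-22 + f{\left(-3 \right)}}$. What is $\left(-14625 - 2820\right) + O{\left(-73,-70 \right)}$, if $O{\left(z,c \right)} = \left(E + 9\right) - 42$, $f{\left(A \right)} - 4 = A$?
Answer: $-17478 + i \sqrt{21} \approx -17478.0 + 4.5826 i$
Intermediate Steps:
$f{\left(A \right)} = 4 + A$
$E = i \sqrt{21}$ ($E = \sqrt{-22 + \left(4 - 3\right)} = \sqrt{-22 + 1} = \sqrt{-21} = i \sqrt{21} \approx 4.5826 i$)
$O{\left(z,c \right)} = -33 + i \sqrt{21}$ ($O{\left(z,c \right)} = \left(i \sqrt{21} + 9\right) - 42 = \left(9 + i \sqrt{21}\right) - 42 = -33 + i \sqrt{21}$)
$\left(-14625 - 2820\right) + O{\left(-73,-70 \right)} = \left(-14625 - 2820\right) - \left(33 - i \sqrt{21}\right) = -17445 - \left(33 - i \sqrt{21}\right) = -17478 + i \sqrt{21}$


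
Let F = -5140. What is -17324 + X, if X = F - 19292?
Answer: -41756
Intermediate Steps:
X = -24432 (X = -5140 - 19292 = -24432)
-17324 + X = -17324 - 24432 = -41756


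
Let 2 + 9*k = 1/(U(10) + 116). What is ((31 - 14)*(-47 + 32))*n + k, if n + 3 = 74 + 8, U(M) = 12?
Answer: -7735765/384 ≈ -20145.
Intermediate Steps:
n = 79 (n = -3 + (74 + 8) = -3 + 82 = 79)
k = -85/384 (k = -2/9 + 1/(9*(12 + 116)) = -2/9 + (⅑)/128 = -2/9 + (⅑)*(1/128) = -2/9 + 1/1152 = -85/384 ≈ -0.22135)
((31 - 14)*(-47 + 32))*n + k = ((31 - 14)*(-47 + 32))*79 - 85/384 = (17*(-15))*79 - 85/384 = -255*79 - 85/384 = -20145 - 85/384 = -7735765/384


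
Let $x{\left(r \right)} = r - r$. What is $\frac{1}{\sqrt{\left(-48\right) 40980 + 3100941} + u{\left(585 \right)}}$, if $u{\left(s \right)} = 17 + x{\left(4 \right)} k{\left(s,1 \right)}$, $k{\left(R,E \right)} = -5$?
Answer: $- \frac{17}{1133612} + \frac{57 \sqrt{349}}{1133612} \approx 0.00092434$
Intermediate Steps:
$x{\left(r \right)} = 0$
$u{\left(s \right)} = 17$ ($u{\left(s \right)} = 17 + 0 \left(-5\right) = 17 + 0 = 17$)
$\frac{1}{\sqrt{\left(-48\right) 40980 + 3100941} + u{\left(585 \right)}} = \frac{1}{\sqrt{\left(-48\right) 40980 + 3100941} + 17} = \frac{1}{\sqrt{-1967040 + 3100941} + 17} = \frac{1}{\sqrt{1133901} + 17} = \frac{1}{57 \sqrt{349} + 17} = \frac{1}{17 + 57 \sqrt{349}}$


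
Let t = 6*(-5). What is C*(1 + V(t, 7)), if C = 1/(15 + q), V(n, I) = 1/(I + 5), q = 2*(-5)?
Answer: 13/60 ≈ 0.21667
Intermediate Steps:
q = -10
t = -30
V(n, I) = 1/(5 + I)
C = 1/5 (C = 1/(15 - 10) = 1/5 ≈ 0.20000)
C*(1 + V(t, 7)) = (1 + 1/(5 + 7))/5 = (1 + 1/12)/5 = (1/5)*(13/12) = 13/60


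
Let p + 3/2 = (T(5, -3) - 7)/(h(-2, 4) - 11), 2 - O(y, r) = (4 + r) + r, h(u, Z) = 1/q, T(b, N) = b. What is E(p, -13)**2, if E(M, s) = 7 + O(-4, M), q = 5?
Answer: 42436/729 ≈ 58.211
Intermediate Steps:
h(u, Z) = 1/5
O(y, r) = -2 - 2*r (O(y, r) = 2 - ((4 + r) + r) = 2 - (4 + 2*r) = 2 + (-4 - 2*r) = -2 - 2*r)
p = -71/54 (p = -3/2 + (5 - 7)/(1/5 - 11) = -3/2 - 2/(-54/5) = -3/2 - 2*(-5/54) = -3/2 + 5/27 = -71/54 ≈ -1.3148)
E(M, s) = 5 - 2*M (E(M, s) = 7 + (-2 - 2*M) = 5 - 2*M)
E(p, -13)**2 = (5 - 2*(-71/54))**2 = (5 + 71/27)**2 = (206/27)**2 = 42436/729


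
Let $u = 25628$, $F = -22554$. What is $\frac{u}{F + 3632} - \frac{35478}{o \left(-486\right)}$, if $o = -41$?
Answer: $- \frac{1216027}{387901} \approx -3.1349$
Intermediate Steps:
$\frac{u}{F + 3632} - \frac{35478}{o \left(-486\right)} = \frac{25628}{-22554 + 3632} - \frac{35478}{\left(-41\right) \left(-486\right)} = \frac{25628}{-18922} - \frac{35478}{19926} = 25628 \left(- \frac{1}{18922}\right) - \frac{73}{41} = - \frac{12814}{9461} - \frac{73}{41} = - \frac{1216027}{387901}$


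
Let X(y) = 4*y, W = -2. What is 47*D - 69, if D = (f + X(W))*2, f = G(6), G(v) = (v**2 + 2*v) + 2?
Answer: 3879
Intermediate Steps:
G(v) = 2 + v**2 + 2*v
f = 50 (f = 2 + 6**2 + 2*6 = 2 + 36 + 12 = 50)
D = 84 (D = (50 + 4*(-2))*2 = (50 - 8)*2 = 42*2 = 84)
47*D - 69 = 47*84 - 69 = 3948 - 69 = 3879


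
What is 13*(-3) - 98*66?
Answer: -6507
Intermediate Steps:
13*(-3) - 98*66 = -39 - 6468 = -6507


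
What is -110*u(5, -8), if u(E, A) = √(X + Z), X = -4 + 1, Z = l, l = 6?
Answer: -110*√3 ≈ -190.53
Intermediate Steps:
Z = 6
X = -3
u(E, A) = √3 (u(E, A) = √(-3 + 6) = √3)
-110*u(5, -8) = -110*√3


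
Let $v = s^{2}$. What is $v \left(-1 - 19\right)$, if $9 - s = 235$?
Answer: $-1021520$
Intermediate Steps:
$s = -226$ ($s = 9 - 235 = -226$)
$v = 51076$ ($v = \left(-226\right)^{2} = 51076$)
$v \left(-1 - 19\right) = 51076 \left(-1 - 19\right) = 51076 \left(-20\right) = -1021520$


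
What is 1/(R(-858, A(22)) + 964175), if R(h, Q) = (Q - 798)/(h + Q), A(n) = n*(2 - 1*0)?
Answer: 407/392419602 ≈ 1.0372e-6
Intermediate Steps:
A(n) = 2*n (A(n) = n*(2 + 0) = n*2 = 2*n)
R(h, Q) = (-798 + Q)/(Q + h)
1/(R(-858, A(22)) + 964175) = 1/((-798 + 2*22)/(2*22 - 858) + 964175) = 1/((-798 + 44)/(44 - 858) + 964175) = 1/(-754/(-814) + 964175) = 1/(-1/814*(-754) + 964175) = 1/(377/407 + 964175) = 1/(392419602/407) = 407/392419602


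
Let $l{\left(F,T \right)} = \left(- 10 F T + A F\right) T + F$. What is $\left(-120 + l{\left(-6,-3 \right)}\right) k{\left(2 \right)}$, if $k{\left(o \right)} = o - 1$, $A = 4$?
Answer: $486$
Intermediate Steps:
$k{\left(o \right)} = -1 + o$
$l{\left(F,T \right)} = F + T \left(4 F - 10 F T\right)$ ($l{\left(F,T \right)} = \left(- 10 F T + 4 F\right) T + F = \left(4 F - 10 F T\right) T + F = T \left(4 F - 10 F T\right) + F = F + T \left(4 F - 10 F T\right)$)
$\left(-120 + l{\left(-6,-3 \right)}\right) k{\left(2 \right)} = \left(-120 - 6 \left(1 - 10 \left(-3\right)^{2} + 4 \left(-3\right)\right)\right) \left(-1 + 2\right) = \left(-120 - 6 \left(1 - 90 - 12\right)\right) 1 = \left(-120 - -606\right) 1 = \left(-120 + 606\right) 1 = 486 \cdot 1 = 486$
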